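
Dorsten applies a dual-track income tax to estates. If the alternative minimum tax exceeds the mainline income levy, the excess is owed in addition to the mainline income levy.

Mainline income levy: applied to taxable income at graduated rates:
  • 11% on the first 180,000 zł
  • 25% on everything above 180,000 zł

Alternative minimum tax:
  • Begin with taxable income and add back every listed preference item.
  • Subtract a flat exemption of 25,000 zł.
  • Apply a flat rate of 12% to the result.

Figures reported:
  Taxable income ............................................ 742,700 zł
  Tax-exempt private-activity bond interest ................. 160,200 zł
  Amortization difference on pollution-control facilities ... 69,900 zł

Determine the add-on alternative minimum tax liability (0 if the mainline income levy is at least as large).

Mainline income levy:
  180,000 zł × 11% = 19,800 zł
  562,700 zł × 25% = 140,675 zł
  → 160,475 zł

Alternative minimum tax:
  Adjusted income: 742,700 zł + 160,200 zł + 69,900 zł = 972,800 zł
  Less exemption 25,000 zł → base 947,800 zł
  947,800 zł × 12% = 113,736 zł

113,736 zł ≤ 160,475 zł, so no add-on is due.

0 zł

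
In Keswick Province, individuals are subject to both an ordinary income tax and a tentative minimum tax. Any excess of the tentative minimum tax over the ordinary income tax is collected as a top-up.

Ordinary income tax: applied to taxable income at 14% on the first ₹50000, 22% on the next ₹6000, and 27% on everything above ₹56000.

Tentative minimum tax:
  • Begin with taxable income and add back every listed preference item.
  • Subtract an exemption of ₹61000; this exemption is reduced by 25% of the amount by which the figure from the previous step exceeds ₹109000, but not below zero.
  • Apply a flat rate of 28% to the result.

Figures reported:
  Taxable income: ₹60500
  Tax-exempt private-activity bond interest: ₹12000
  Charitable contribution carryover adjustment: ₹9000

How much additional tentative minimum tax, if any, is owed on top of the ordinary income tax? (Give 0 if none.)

Ordinary income tax:
  ₹50000 × 14% = ₹7000
  ₹6000 × 22% = ₹1320
  ₹4500 × 27% = ₹1215
  → ₹9535

Tentative minimum tax:
  Adjusted income: ₹60500 + ₹12000 + ₹9000 = ₹81500
  Exemption: ₹81500 ≤ ₹109000, so full ₹61000 applies
  Base: ₹81500 − ₹61000 = ₹20500
  ₹20500 × 28% = ₹5740

₹5740 ≤ ₹9535, so no add-on is due.

₹0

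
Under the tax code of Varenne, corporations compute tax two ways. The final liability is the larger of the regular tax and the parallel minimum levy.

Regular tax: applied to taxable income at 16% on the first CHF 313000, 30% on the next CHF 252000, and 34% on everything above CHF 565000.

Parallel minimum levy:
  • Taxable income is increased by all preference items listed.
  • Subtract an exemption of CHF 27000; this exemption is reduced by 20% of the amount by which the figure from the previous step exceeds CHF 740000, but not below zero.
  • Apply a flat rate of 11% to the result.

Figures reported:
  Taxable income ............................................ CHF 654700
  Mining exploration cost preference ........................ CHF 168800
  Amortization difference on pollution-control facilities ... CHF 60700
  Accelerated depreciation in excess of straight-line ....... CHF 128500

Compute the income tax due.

CHF 156178

Parallel minimum levy:
  Adjusted income: CHF 654700 + CHF 168800 + CHF 60700 + CHF 128500 = CHF 1012700
  Exemption: 20% × (CHF 1012700 − CHF 740000) = CHF 54540 ≥ CHF 27000, so the exemption is fully phased out
  Base: CHF 1012700 − CHF 0 = CHF 1012700
  CHF 1012700 × 11% = CHF 111397

Regular tax:
  CHF 313000 × 16% = CHF 50080
  CHF 252000 × 30% = CHF 75600
  CHF 89700 × 34% = CHF 30498
  → CHF 156178

CHF 156178 > CHF 111397, so the regular tax governs.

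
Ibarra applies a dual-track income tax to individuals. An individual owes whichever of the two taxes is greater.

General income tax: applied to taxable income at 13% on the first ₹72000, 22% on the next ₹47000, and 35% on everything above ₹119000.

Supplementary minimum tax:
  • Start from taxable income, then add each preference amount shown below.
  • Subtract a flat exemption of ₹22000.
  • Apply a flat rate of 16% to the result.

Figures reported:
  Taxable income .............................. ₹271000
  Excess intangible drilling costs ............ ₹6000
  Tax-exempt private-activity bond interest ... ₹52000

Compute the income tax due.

General income tax:
  ₹72000 × 13% = ₹9360
  ₹47000 × 22% = ₹10340
  ₹152000 × 35% = ₹53200
  → ₹72900

Supplementary minimum tax:
  Adjusted income: ₹271000 + ₹6000 + ₹52000 = ₹329000
  Less exemption ₹22000 → base ₹307000
  ₹307000 × 16% = ₹49120

₹72900 > ₹49120, so the general income tax governs.

₹72900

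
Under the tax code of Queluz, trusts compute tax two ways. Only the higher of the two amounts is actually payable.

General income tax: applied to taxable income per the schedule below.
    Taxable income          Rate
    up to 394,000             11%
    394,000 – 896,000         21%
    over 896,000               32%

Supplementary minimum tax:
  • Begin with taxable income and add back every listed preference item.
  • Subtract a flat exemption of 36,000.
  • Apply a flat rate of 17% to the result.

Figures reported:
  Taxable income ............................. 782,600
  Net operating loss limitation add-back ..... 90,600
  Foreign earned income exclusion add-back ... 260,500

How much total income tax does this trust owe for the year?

Supplementary minimum tax:
  Adjusted income: 782,600 + 90,600 + 260,500 = 1,133,700
  Less exemption 36,000 → base 1,097,700
  1,097,700 × 17% = 186,609

General income tax:
  394,000 × 11% = 43,340
  388,600 × 21% = 81,606
  → 124,946

186,609 > 124,946, so the supplementary minimum tax is the binding amount.

186,609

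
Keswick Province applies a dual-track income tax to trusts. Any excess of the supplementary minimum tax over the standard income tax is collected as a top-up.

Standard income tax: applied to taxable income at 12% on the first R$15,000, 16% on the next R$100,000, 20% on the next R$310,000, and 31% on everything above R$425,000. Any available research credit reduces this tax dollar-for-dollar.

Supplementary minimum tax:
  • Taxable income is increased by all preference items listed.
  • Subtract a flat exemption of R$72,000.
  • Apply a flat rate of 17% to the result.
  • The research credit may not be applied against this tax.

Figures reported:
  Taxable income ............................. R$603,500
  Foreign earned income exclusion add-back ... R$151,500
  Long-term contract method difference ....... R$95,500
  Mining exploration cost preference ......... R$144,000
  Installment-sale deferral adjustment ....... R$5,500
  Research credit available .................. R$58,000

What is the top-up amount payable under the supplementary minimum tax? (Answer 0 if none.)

Supplementary minimum tax:
  Adjusted income: R$603,500 + R$151,500 + R$95,500 + R$144,000 + R$5,500 = R$1,000,000
  Less exemption R$72,000 → base R$928,000
  R$928,000 × 17% = R$157,760

Standard income tax:
  R$15,000 × 12% = R$1,800
  R$100,000 × 16% = R$16,000
  R$310,000 × 20% = R$62,000
  R$178,500 × 31% = R$55,335
  → R$135,135
  Less research credit R$58,000 → R$77,135

Excess of supplementary minimum tax over standard income tax: R$157,760 − R$77,135 = R$80,625.

R$80,625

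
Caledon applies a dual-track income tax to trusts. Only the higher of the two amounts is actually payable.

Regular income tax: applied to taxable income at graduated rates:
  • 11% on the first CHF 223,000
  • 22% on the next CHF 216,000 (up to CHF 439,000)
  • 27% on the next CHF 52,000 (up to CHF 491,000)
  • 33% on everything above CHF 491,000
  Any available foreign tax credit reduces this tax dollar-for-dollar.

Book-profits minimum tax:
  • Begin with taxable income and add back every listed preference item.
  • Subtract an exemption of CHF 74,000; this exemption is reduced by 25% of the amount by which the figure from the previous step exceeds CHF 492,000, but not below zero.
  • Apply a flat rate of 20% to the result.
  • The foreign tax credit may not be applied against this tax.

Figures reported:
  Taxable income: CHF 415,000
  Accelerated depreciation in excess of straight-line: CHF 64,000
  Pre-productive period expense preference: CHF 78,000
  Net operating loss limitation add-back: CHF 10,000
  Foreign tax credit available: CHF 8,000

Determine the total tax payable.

Regular income tax:
  CHF 223,000 × 11% = CHF 24,530
  CHF 192,000 × 22% = CHF 42,240
  → CHF 66,770
  Less foreign tax credit CHF 8,000 → CHF 58,770

Book-profits minimum tax:
  Adjusted income: CHF 415,000 + CHF 64,000 + CHF 78,000 + CHF 10,000 = CHF 567,000
  Exemption: CHF 74,000 − 25% × (CHF 567,000 − CHF 492,000) = CHF 74,000 − CHF 18,750 = CHF 55,250
  Base: CHF 567,000 − CHF 55,250 = CHF 511,750
  CHF 511,750 × 20% = CHF 102,350

CHF 102,350 > CHF 58,770, so the book-profits minimum tax is the binding amount.

CHF 102,350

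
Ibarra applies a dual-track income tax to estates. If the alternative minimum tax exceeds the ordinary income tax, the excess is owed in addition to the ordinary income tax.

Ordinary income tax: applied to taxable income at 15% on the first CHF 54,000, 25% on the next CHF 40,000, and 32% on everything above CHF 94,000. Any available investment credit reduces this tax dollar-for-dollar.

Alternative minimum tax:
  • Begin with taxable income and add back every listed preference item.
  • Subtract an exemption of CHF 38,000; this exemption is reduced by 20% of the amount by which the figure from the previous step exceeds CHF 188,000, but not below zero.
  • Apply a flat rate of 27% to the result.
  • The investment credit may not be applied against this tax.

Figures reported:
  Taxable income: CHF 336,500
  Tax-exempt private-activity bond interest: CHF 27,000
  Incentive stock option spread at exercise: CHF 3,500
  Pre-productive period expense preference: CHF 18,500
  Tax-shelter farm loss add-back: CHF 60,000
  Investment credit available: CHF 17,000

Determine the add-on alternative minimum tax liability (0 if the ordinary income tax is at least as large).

Alternative minimum tax:
  Adjusted income: CHF 336,500 + CHF 27,000 + CHF 3,500 + CHF 18,500 + CHF 60,000 = CHF 445,500
  Exemption: 20% × (CHF 445,500 − CHF 188,000) = CHF 51,500 ≥ CHF 38,000, so the exemption is fully phased out
  Base: CHF 445,500 − CHF 0 = CHF 445,500
  CHF 445,500 × 27% = CHF 120,285

Ordinary income tax:
  CHF 54,000 × 15% = CHF 8,100
  CHF 40,000 × 25% = CHF 10,000
  CHF 242,500 × 32% = CHF 77,600
  → CHF 95,700
  Less investment credit CHF 17,000 → CHF 78,700

Excess of alternative minimum tax over ordinary income tax: CHF 120,285 − CHF 78,700 = CHF 41,585.

CHF 41,585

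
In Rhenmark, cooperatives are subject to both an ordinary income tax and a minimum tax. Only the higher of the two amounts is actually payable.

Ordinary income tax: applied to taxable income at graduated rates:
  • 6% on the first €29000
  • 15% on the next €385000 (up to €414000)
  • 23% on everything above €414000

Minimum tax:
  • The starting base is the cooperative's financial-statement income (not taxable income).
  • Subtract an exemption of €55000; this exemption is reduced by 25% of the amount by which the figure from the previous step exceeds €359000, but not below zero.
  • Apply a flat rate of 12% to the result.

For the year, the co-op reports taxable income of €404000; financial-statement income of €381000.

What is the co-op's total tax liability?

Minimum tax:
  Base (financial-statement income): €381000
  Exemption: €55000 − 25% × (€381000 − €359000) = €55000 − €5500 = €49500
  Base: €381000 − €49500 = €331500
  €331500 × 12% = €39780

Ordinary income tax:
  €29000 × 6% = €1740
  €375000 × 15% = €56250
  → €57990

€57990 > €39780, so the ordinary income tax governs.

€57990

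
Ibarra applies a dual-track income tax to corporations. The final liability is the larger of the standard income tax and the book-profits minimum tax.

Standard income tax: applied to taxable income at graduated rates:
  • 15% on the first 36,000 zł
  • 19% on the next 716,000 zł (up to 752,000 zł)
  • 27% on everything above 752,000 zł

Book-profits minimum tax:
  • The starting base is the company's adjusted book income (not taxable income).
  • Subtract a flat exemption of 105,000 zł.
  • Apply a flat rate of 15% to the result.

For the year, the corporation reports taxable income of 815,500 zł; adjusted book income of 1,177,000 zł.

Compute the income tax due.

160,800 zł

Book-profits minimum tax:
  Base (adjusted book income): 1,177,000 zł
  Less exemption 105,000 zł → base 1,072,000 zł
  1,072,000 zł × 15% = 160,800 zł

Standard income tax:
  36,000 zł × 15% = 5,400 zł
  716,000 zł × 19% = 136,040 zł
  63,500 zł × 27% = 17,145 zł
  → 158,585 zł

160,800 zł > 158,585 zł, so the book-profits minimum tax is the binding amount.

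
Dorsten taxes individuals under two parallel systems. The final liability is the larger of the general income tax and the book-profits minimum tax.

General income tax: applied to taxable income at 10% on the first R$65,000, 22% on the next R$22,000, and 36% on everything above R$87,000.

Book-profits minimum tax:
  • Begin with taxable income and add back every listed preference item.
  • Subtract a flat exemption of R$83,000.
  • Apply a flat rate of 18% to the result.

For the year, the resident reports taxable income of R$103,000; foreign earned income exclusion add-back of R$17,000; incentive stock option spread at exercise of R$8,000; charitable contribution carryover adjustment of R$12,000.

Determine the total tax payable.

General income tax:
  R$65,000 × 10% = R$6,500
  R$22,000 × 22% = R$4,840
  R$16,000 × 36% = R$5,760
  → R$17,100

Book-profits minimum tax:
  Adjusted income: R$103,000 + R$17,000 + R$8,000 + R$12,000 = R$140,000
  Less exemption R$83,000 → base R$57,000
  R$57,000 × 18% = R$10,260

R$17,100 > R$10,260, so the general income tax governs.

R$17,100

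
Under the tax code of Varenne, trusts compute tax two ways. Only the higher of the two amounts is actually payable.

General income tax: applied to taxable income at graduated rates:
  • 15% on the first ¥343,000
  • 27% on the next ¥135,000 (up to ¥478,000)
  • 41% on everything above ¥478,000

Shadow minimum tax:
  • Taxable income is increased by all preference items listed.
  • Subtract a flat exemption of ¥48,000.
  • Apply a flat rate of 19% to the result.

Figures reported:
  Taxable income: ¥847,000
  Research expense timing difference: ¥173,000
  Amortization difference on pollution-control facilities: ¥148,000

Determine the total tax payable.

General income tax:
  ¥343,000 × 15% = ¥51,450
  ¥135,000 × 27% = ¥36,450
  ¥369,000 × 41% = ¥151,290
  → ¥239,190

Shadow minimum tax:
  Adjusted income: ¥847,000 + ¥173,000 + ¥148,000 = ¥1,168,000
  Less exemption ¥48,000 → base ¥1,120,000
  ¥1,120,000 × 19% = ¥212,800

¥239,190 > ¥212,800, so the general income tax governs.

¥239,190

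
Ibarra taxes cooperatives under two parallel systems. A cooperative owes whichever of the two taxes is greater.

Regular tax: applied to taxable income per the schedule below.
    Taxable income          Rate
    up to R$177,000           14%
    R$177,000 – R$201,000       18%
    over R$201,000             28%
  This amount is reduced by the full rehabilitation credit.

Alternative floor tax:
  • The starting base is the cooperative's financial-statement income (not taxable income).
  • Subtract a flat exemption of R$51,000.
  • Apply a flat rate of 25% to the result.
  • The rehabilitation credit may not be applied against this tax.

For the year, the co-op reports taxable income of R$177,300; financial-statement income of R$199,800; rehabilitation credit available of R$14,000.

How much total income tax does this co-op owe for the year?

Alternative floor tax:
  Base (financial-statement income): R$199,800
  Less exemption R$51,000 → base R$148,800
  R$148,800 × 25% = R$37,200

Regular tax:
  R$177,000 × 14% = R$24,780
  R$300 × 18% = R$54
  → R$24,834
  Less rehabilitation credit R$14,000 → R$10,834

R$37,200 > R$10,834, so the alternative floor tax is the binding amount.

R$37,200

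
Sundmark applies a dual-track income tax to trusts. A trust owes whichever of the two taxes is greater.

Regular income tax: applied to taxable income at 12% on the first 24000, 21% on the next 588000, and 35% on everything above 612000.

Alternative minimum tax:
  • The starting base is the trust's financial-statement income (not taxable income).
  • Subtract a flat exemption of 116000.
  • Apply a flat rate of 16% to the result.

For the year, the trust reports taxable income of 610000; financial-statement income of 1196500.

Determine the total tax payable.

Alternative minimum tax:
  Base (financial-statement income): 1196500
  Less exemption 116000 → base 1080500
  1080500 × 16% = 172880

Regular income tax:
  24000 × 12% = 2880
  586000 × 21% = 123060
  → 125940

172880 > 125940, so the alternative minimum tax is the binding amount.

172880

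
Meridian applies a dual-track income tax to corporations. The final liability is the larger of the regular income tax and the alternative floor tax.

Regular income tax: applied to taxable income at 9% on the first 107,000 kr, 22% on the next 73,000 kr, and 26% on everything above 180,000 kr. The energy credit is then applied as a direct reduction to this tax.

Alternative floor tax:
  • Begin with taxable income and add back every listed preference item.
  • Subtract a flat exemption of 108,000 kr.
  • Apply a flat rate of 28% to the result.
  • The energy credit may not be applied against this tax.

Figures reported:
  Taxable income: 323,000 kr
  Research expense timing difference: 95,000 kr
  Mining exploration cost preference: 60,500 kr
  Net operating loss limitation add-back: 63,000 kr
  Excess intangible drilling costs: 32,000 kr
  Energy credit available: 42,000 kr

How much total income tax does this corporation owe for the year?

Alternative floor tax:
  Adjusted income: 323,000 kr + 95,000 kr + 60,500 kr + 63,000 kr + 32,000 kr = 573,500 kr
  Less exemption 108,000 kr → base 465,500 kr
  465,500 kr × 28% = 130,340 kr

Regular income tax:
  107,000 kr × 9% = 9,630 kr
  73,000 kr × 22% = 16,060 kr
  143,000 kr × 26% = 37,180 kr
  → 62,870 kr
  Less energy credit 42,000 kr → 20,870 kr

130,340 kr > 20,870 kr, so the alternative floor tax is the binding amount.

130,340 kr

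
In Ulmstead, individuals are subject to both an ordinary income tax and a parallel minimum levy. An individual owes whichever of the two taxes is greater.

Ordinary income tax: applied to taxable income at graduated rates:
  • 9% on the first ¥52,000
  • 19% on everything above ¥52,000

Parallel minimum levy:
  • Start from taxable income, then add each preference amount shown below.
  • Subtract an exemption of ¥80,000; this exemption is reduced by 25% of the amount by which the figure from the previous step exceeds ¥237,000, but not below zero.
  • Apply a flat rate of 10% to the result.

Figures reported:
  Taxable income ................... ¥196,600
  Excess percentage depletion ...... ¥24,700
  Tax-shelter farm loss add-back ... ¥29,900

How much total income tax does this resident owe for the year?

Ordinary income tax:
  ¥52,000 × 9% = ¥4,680
  ¥144,600 × 19% = ¥27,474
  → ¥32,154

Parallel minimum levy:
  Adjusted income: ¥196,600 + ¥24,700 + ¥29,900 = ¥251,200
  Exemption: ¥80,000 − 25% × (¥251,200 − ¥237,000) = ¥80,000 − ¥3,550 = ¥76,450
  Base: ¥251,200 − ¥76,450 = ¥174,750
  ¥174,750 × 10% = ¥17,475

¥32,154 > ¥17,475, so the ordinary income tax governs.

¥32,154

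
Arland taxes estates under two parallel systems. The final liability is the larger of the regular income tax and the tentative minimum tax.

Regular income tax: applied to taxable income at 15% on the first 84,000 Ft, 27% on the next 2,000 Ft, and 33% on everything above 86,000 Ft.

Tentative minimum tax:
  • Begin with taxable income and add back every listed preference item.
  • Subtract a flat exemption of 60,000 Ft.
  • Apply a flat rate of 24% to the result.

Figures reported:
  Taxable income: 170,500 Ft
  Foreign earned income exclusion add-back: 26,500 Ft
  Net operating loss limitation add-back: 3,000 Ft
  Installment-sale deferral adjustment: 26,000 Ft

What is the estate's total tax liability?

Tentative minimum tax:
  Adjusted income: 170,500 Ft + 26,500 Ft + 3,000 Ft + 26,000 Ft = 226,000 Ft
  Less exemption 60,000 Ft → base 166,000 Ft
  166,000 Ft × 24% = 39,840 Ft

Regular income tax:
  84,000 Ft × 15% = 12,600 Ft
  2,000 Ft × 27% = 540 Ft
  84,500 Ft × 33% = 27,885 Ft
  → 41,025 Ft

41,025 Ft > 39,840 Ft, so the regular income tax governs.

41,025 Ft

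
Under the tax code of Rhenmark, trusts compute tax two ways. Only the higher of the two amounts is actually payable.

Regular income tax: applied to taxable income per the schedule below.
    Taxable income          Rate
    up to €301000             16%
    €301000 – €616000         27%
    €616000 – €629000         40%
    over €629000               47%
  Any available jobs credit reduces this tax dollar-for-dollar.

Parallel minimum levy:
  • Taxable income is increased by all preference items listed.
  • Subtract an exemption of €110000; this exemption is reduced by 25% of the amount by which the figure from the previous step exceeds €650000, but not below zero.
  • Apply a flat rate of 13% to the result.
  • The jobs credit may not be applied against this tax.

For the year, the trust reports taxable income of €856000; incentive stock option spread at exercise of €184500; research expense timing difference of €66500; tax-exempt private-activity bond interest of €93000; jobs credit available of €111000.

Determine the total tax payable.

€156000

Parallel minimum levy:
  Adjusted income: €856000 + €184500 + €66500 + €93000 = €1200000
  Exemption: 25% × (€1200000 − €650000) = €137500 ≥ €110000, so the exemption is fully phased out
  Base: €1200000 − €0 = €1200000
  €1200000 × 13% = €156000

Regular income tax:
  €301000 × 16% = €48160
  €315000 × 27% = €85050
  €13000 × 40% = €5200
  €227000 × 47% = €106690
  → €245100
  Less jobs credit €111000 → €134100

€156000 > €134100, so the parallel minimum levy is the binding amount.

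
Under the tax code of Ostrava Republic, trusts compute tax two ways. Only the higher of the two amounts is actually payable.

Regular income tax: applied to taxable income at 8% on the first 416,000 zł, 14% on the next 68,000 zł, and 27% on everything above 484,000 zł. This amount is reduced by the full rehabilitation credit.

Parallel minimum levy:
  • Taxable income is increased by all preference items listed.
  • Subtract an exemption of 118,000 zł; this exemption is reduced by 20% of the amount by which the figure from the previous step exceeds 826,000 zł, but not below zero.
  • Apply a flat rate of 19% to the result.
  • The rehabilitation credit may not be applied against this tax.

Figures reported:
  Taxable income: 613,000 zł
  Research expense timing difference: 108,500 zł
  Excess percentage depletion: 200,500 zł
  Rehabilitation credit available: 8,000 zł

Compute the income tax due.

Regular income tax:
  416,000 zł × 8% = 33,280 zł
  68,000 zł × 14% = 9,520 zł
  129,000 zł × 27% = 34,830 zł
  → 77,630 zł
  Less rehabilitation credit 8,000 zł → 69,630 zł

Parallel minimum levy:
  Adjusted income: 613,000 zł + 108,500 zł + 200,500 zł = 922,000 zł
  Exemption: 118,000 zł − 20% × (922,000 zł − 826,000 zł) = 118,000 zł − 19,200 zł = 98,800 zł
  Base: 922,000 zł − 98,800 zł = 823,200 zł
  823,200 zł × 19% = 156,408 zł

156,408 zł > 69,630 zł, so the parallel minimum levy is the binding amount.

156,408 zł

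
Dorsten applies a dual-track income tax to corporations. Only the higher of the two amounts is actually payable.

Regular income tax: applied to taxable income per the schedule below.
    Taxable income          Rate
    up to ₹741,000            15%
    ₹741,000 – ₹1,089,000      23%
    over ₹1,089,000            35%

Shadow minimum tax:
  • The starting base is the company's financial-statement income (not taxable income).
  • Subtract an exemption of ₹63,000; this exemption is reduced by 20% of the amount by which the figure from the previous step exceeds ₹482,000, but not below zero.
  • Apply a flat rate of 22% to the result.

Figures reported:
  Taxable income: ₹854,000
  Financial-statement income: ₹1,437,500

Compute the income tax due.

Shadow minimum tax:
  Base (financial-statement income): ₹1,437,500
  Exemption: 20% × (₹1,437,500 − ₹482,000) = ₹191,100 ≥ ₹63,000, so the exemption is fully phased out
  Base: ₹1,437,500 − ₹0 = ₹1,437,500
  ₹1,437,500 × 22% = ₹316,250

Regular income tax:
  ₹741,000 × 15% = ₹111,150
  ₹113,000 × 23% = ₹25,990
  → ₹137,140

₹316,250 > ₹137,140, so the shadow minimum tax is the binding amount.

₹316,250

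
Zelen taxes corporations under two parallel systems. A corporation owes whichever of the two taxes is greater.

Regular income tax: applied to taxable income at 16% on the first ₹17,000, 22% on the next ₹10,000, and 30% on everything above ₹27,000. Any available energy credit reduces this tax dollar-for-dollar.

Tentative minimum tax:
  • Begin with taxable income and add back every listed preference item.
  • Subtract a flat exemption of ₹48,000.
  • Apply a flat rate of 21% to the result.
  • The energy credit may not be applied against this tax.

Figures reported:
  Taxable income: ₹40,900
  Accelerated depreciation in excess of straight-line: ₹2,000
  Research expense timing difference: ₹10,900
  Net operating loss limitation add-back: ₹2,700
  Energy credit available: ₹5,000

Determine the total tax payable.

₹4,090

Tentative minimum tax:
  Adjusted income: ₹40,900 + ₹2,000 + ₹10,900 + ₹2,700 = ₹56,500
  Less exemption ₹48,000 → base ₹8,500
  ₹8,500 × 21% = ₹1,785

Regular income tax:
  ₹17,000 × 16% = ₹2,720
  ₹10,000 × 22% = ₹2,200
  ₹13,900 × 30% = ₹4,170
  → ₹9,090
  Less energy credit ₹5,000 → ₹4,090

₹4,090 > ₹1,785, so the regular income tax governs.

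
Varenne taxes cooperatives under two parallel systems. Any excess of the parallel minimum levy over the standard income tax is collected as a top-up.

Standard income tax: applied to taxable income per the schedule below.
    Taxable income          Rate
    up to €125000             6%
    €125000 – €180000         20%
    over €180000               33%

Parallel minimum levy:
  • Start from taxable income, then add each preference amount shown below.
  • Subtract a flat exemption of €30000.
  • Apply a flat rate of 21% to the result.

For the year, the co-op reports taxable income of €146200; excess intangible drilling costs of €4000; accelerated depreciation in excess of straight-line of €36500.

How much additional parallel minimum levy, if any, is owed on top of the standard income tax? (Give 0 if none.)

€21167

Parallel minimum levy:
  Adjusted income: €146200 + €4000 + €36500 = €186700
  Less exemption €30000 → base €156700
  €156700 × 21% = €32907

Standard income tax:
  €125000 × 6% = €7500
  €21200 × 20% = €4240
  → €11740

Excess of parallel minimum levy over standard income tax: €32907 − €11740 = €21167.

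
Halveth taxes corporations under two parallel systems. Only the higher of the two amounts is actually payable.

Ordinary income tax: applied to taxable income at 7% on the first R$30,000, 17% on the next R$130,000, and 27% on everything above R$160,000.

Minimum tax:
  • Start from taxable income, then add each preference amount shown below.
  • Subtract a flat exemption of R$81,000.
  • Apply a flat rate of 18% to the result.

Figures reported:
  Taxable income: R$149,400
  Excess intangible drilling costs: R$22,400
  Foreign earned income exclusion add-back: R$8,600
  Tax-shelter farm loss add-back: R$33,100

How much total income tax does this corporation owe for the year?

R$23,850

Minimum tax:
  Adjusted income: R$149,400 + R$22,400 + R$8,600 + R$33,100 = R$213,500
  Less exemption R$81,000 → base R$132,500
  R$132,500 × 18% = R$23,850

Ordinary income tax:
  R$30,000 × 7% = R$2,100
  R$119,400 × 17% = R$20,298
  → R$22,398

R$23,850 > R$22,398, so the minimum tax is the binding amount.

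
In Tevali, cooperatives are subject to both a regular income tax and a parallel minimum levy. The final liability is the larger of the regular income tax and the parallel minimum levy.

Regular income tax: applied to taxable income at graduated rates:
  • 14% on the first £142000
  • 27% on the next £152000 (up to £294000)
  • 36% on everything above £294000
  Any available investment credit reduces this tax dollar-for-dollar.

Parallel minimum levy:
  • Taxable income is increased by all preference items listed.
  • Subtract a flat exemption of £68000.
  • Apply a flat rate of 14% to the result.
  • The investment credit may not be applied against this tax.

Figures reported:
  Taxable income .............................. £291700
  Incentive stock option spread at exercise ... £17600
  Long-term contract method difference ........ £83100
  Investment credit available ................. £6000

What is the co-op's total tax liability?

£54299

Regular income tax:
  £142000 × 14% = £19880
  £149700 × 27% = £40419
  → £60299
  Less investment credit £6000 → £54299

Parallel minimum levy:
  Adjusted income: £291700 + £17600 + £83100 = £392400
  Less exemption £68000 → base £324400
  £324400 × 14% = £45416

£54299 > £45416, so the regular income tax governs.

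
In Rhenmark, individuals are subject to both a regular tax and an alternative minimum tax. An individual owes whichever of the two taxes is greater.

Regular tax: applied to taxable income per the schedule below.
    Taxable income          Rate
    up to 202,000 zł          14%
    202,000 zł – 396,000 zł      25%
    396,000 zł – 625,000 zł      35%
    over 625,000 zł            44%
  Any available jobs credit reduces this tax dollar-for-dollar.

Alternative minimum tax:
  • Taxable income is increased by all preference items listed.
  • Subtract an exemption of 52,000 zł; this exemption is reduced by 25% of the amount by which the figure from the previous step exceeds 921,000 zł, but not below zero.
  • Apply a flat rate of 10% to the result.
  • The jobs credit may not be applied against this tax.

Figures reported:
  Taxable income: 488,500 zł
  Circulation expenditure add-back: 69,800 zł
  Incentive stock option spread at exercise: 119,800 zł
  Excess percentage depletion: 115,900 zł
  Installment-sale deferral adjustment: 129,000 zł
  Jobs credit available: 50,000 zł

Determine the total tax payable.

87,150 zł

Regular tax:
  202,000 zł × 14% = 28,280 zł
  194,000 zł × 25% = 48,500 zł
  92,500 zł × 35% = 32,375 zł
  → 109,155 zł
  Less jobs credit 50,000 zł → 59,155 zł

Alternative minimum tax:
  Adjusted income: 488,500 zł + 69,800 zł + 119,800 zł + 115,900 zł + 129,000 zł = 923,000 zł
  Exemption: 52,000 zł − 25% × (923,000 zł − 921,000 zł) = 52,000 zł − 500 zł = 51,500 zł
  Base: 923,000 zł − 51,500 zł = 871,500 zł
  871,500 zł × 10% = 87,150 zł

87,150 zł > 59,155 zł, so the alternative minimum tax is the binding amount.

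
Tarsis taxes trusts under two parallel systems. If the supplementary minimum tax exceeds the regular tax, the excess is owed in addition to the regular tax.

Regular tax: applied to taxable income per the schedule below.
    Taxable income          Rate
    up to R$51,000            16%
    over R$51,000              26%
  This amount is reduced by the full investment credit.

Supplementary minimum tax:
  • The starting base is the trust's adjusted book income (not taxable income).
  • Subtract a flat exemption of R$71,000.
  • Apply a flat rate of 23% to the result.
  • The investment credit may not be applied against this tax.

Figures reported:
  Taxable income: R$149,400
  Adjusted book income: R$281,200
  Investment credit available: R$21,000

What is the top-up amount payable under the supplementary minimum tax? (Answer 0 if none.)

Regular tax:
  R$51,000 × 16% = R$8,160
  R$98,400 × 26% = R$25,584
  → R$33,744
  Less investment credit R$21,000 → R$12,744

Supplementary minimum tax:
  Base (adjusted book income): R$281,200
  Less exemption R$71,000 → base R$210,200
  R$210,200 × 23% = R$48,346

Excess of supplementary minimum tax over regular tax: R$48,346 − R$12,744 = R$35,602.

R$35,602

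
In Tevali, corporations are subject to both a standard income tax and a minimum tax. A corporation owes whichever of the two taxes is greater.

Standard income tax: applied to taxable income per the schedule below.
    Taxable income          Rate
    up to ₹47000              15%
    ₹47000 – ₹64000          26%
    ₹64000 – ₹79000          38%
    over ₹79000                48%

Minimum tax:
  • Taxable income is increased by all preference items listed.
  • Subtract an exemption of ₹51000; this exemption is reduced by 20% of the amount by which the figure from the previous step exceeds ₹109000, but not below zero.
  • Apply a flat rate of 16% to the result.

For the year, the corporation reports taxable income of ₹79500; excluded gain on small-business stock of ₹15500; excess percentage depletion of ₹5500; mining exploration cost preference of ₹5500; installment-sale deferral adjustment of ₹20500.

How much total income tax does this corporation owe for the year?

₹17410

Standard income tax:
  ₹47000 × 15% = ₹7050
  ₹17000 × 26% = ₹4420
  ₹15000 × 38% = ₹5700
  ₹500 × 48% = ₹240
  → ₹17410

Minimum tax:
  Adjusted income: ₹79500 + ₹15500 + ₹5500 + ₹5500 + ₹20500 = ₹126500
  Exemption: ₹51000 − 20% × (₹126500 − ₹109000) = ₹51000 − ₹3500 = ₹47500
  Base: ₹126500 − ₹47500 = ₹79000
  ₹79000 × 16% = ₹12640

₹17410 > ₹12640, so the standard income tax governs.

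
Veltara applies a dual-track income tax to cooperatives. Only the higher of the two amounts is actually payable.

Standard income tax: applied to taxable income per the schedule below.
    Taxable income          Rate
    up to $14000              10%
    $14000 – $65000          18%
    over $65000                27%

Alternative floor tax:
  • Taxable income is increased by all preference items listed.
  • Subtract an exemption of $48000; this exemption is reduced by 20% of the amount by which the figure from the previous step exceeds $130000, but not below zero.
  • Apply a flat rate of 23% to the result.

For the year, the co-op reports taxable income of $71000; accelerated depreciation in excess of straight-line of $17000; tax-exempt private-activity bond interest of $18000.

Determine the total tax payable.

$13340

Standard income tax:
  $14000 × 10% = $1400
  $51000 × 18% = $9180
  $6000 × 27% = $1620
  → $12200

Alternative floor tax:
  Adjusted income: $71000 + $17000 + $18000 = $106000
  Exemption: $106000 ≤ $130000, so full $48000 applies
  Base: $106000 − $48000 = $58000
  $58000 × 23% = $13340

$13340 > $12200, so the alternative floor tax is the binding amount.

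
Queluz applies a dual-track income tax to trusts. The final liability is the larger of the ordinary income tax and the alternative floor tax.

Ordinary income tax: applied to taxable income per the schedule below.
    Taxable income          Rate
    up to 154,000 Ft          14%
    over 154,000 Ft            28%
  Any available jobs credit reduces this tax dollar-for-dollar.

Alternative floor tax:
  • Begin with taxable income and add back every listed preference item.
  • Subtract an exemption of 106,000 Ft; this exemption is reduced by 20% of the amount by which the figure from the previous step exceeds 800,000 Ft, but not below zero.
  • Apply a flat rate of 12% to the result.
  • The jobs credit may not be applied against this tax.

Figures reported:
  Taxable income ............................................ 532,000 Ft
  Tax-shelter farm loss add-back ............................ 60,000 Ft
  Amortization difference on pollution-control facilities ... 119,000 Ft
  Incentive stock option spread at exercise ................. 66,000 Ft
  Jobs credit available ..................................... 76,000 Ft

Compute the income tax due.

Alternative floor tax:
  Adjusted income: 532,000 Ft + 60,000 Ft + 119,000 Ft + 66,000 Ft = 777,000 Ft
  Exemption: 777,000 Ft ≤ 800,000 Ft, so full 106,000 Ft applies
  Base: 777,000 Ft − 106,000 Ft = 671,000 Ft
  671,000 Ft × 12% = 80,520 Ft

Ordinary income tax:
  154,000 Ft × 14% = 21,560 Ft
  378,000 Ft × 28% = 105,840 Ft
  → 127,400 Ft
  Less jobs credit 76,000 Ft → 51,400 Ft

80,520 Ft > 51,400 Ft, so the alternative floor tax is the binding amount.

80,520 Ft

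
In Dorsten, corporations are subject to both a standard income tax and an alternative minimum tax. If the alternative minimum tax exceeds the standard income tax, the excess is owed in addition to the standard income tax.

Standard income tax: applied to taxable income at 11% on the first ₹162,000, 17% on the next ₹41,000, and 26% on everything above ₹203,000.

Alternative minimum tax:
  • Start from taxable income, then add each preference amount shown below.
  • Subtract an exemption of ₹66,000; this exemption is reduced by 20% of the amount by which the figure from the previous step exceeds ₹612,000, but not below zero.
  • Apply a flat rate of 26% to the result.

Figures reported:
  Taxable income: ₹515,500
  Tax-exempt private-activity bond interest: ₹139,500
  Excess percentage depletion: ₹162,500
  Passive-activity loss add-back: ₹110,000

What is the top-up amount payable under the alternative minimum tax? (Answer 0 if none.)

₹134,356

Alternative minimum tax:
  Adjusted income: ₹515,500 + ₹139,500 + ₹162,500 + ₹110,000 = ₹927,500
  Exemption: ₹66,000 − 20% × (₹927,500 − ₹612,000) = ₹66,000 − ₹63,100 = ₹2,900
  Base: ₹927,500 − ₹2,900 = ₹924,600
  ₹924,600 × 26% = ₹240,396

Standard income tax:
  ₹162,000 × 11% = ₹17,820
  ₹41,000 × 17% = ₹6,970
  ₹312,500 × 26% = ₹81,250
  → ₹106,040

Excess of alternative minimum tax over standard income tax: ₹240,396 − ₹106,040 = ₹134,356.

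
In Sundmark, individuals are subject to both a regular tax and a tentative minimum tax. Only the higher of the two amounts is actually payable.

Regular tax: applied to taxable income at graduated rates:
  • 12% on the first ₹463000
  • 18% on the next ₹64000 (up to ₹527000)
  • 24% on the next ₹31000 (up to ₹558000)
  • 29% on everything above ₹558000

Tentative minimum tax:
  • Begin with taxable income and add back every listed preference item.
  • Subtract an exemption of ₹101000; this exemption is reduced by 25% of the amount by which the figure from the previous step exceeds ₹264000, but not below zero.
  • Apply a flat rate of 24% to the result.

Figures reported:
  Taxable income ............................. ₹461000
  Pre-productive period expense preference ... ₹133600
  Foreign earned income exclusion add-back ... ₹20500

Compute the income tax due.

Tentative minimum tax:
  Adjusted income: ₹461000 + ₹133600 + ₹20500 = ₹615100
  Exemption: ₹101000 − 25% × (₹615100 − ₹264000) = ₹101000 − ₹87775 = ₹13225
  Base: ₹615100 − ₹13225 = ₹601875
  ₹601875 × 24% = ₹144450

Regular tax:
  ₹461000 × 12% = ₹55320

₹144450 > ₹55320, so the tentative minimum tax is the binding amount.

₹144450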